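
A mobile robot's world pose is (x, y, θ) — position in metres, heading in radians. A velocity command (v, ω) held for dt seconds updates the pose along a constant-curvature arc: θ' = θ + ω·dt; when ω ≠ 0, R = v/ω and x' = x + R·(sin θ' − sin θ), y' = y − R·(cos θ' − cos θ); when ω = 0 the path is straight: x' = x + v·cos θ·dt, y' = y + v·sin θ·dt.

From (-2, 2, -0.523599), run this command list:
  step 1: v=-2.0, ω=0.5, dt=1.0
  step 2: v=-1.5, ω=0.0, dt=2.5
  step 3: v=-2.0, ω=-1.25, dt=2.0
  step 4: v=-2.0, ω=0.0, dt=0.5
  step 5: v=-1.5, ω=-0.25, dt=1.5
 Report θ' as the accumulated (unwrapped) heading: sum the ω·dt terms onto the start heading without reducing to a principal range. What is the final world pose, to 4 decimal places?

step 1: θ'=-0.0236 (R=-4.0000) → pose (-3.9056, 2.5348, -0.0236)
step 2: θ'=-0.0236 (straight) → pose (-7.6546, 2.6233, -0.0236)
step 3: θ'=-2.5236 (R=1.6000) → pose (-8.5439, 5.5269, -2.5236)
step 4: θ'=-2.5236 (straight) → pose (-7.7288, 6.1063, -2.5236)
step 5: θ'=-2.8986 (R=6.0000) → pose (-5.6961, 7.0398, -2.8986)

(-5.6961, 7.0398, -2.8986)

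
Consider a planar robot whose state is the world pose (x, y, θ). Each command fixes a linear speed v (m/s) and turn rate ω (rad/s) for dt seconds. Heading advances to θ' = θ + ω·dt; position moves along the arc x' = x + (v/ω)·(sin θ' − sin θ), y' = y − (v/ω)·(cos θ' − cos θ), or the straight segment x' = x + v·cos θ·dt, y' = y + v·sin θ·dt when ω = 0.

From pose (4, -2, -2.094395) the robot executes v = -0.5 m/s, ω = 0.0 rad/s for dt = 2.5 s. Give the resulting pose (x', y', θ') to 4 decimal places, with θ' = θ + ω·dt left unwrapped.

θ' = -2.0944 + 0.0·2.5 = -2.0944
ω = 0 → straight: x' = 4 + -0.5·cos(-2.0944)·2.5 = 4.6250
y' = -2 + -0.5·sin(-2.0944)·2.5 = -0.9175

(4.6250, -0.9175, -2.0944)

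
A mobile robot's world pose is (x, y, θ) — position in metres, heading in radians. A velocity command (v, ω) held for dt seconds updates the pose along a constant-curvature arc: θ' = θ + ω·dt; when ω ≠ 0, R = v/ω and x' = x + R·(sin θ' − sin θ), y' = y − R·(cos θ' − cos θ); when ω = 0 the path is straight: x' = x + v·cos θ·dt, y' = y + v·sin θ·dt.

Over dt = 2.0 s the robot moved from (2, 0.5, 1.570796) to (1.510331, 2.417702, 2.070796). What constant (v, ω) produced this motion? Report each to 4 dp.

Δθ = 2.070796 − 1.570796 = 0.500000
ω = Δθ/dt = 0.500000/2.0 = 0.2500
R = −Δy/(cos θ' − cos θ) = 4.0000
v = R·ω = 4.0000·0.2500 = 1.0000

v = 1.0000, ω = 0.2500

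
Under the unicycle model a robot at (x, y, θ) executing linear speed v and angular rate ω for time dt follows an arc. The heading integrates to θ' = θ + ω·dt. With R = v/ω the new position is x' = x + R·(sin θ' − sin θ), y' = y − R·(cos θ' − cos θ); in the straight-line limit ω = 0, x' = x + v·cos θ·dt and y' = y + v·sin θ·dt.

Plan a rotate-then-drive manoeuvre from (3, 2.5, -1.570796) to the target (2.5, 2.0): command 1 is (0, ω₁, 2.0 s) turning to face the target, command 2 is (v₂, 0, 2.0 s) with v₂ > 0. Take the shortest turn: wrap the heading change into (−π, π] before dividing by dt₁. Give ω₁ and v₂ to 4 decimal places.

heading to target = atan2(2−2.5, 2.5−3) = -2.3562
Δθ = wrap(-2.3562 − -1.5708) = -0.7854; ω₁ = Δθ/dt₁ = -0.3927
distance = √((2.5−3)² + (2−2.5)²) = 0.7071; v₂ = distance/dt₂ = 0.3536

ω₁ = -0.3927, v₂ = 0.3536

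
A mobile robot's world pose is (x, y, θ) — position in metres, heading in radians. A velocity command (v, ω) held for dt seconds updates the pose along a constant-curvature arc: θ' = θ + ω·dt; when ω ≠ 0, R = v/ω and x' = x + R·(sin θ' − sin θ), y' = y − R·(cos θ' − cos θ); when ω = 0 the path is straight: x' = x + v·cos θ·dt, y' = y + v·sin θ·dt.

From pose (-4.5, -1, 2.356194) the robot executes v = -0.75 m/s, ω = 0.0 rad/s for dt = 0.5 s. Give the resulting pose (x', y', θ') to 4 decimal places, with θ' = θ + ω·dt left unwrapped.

(-4.2348, -1.2652, 2.3562)

θ' = 2.3562 + 0.0·0.5 = 2.3562
ω = 0 → straight: x' = -4.5 + -0.75·cos(2.3562)·0.5 = -4.2348
y' = -1 + -0.75·sin(2.3562)·0.5 = -1.2652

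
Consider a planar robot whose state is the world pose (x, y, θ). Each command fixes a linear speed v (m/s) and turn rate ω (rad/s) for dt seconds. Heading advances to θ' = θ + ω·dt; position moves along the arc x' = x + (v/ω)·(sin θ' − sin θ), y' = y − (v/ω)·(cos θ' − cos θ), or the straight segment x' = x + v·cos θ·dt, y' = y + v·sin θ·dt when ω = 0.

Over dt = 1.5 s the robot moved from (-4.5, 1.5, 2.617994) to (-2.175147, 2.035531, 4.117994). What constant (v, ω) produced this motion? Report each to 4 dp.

v = -1.7500, ω = 1.0000

Δθ = 4.117994 − 2.617994 = 1.500000
ω = Δθ/dt = 1.500000/1.5 = 1.0000
R = Δx/(sin θ' − sin θ) = -1.7500
v = R·ω = -1.7500·1.0000 = -1.7500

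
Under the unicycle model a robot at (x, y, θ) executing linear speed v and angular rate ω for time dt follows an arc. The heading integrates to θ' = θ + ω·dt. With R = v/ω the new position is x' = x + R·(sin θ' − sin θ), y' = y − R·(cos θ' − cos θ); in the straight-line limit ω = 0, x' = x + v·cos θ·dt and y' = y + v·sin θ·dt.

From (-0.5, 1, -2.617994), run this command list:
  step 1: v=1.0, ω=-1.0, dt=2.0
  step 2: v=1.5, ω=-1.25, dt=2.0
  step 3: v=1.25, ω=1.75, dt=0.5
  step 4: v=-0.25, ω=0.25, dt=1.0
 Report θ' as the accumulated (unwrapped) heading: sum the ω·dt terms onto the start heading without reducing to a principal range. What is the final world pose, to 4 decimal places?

(0.4007, 2.4153, -5.9930)

step 1: θ'=-4.6180 (R=-1.0000) → pose (-1.9955, 1.7718, -4.6180)
step 2: θ'=-7.1180 (R=-1.2000) → pose (0.0885, 2.6905, -7.1180)
step 3: θ'=-6.2430 (R=0.7143) → pose (0.6466, 2.4563, -6.2430)
step 4: θ'=-5.9930 (R=-1.0000) → pose (0.4007, 2.4153, -5.9930)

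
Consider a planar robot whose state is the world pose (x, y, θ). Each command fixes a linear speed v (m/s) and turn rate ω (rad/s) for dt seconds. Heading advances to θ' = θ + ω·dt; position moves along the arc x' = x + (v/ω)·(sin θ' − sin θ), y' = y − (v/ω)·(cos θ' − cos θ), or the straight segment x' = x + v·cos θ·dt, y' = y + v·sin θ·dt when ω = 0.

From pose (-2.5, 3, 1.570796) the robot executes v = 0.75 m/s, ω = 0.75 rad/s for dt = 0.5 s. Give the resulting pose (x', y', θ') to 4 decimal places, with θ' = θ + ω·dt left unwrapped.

(-2.5695, 3.3663, 1.9458)

θ' = 1.5708 + 0.75·0.5 = 1.9458
R = v/ω = 0.75/0.75 = 1.0000
x' = -2.5 + 1.0000·(sin 1.9458 − sin 1.5708) = -2.5695
y' = 3 − 1.0000·(cos 1.9458 − cos 1.5708) = 3.3663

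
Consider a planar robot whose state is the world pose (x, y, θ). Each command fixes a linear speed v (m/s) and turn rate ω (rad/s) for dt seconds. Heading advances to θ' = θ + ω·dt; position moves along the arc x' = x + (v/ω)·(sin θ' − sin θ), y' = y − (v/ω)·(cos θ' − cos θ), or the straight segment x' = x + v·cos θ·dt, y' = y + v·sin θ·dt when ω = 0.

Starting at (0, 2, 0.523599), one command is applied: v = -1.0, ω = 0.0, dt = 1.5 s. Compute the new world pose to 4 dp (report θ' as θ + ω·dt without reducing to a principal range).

(-1.2990, 1.2500, 0.5236)

θ' = 0.5236 + 0.0·1.5 = 0.5236
ω = 0 → straight: x' = 0 + -1.0·cos(0.5236)·1.5 = -1.2990
y' = 2 + -1.0·sin(0.5236)·1.5 = 1.2500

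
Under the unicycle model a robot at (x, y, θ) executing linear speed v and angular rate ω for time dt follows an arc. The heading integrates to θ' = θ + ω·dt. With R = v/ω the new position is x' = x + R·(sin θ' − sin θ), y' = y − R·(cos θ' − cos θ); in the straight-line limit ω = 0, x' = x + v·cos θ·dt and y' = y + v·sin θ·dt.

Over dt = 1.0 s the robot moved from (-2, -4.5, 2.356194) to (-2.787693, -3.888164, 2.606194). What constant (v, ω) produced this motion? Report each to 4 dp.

Δθ = 2.606194 − 2.356194 = 0.250000
ω = Δθ/dt = 0.250000/1.0 = 0.2500
R = Δx/(sin θ' − sin θ) = 4.0000
v = R·ω = 4.0000·0.2500 = 1.0000

v = 1.0000, ω = 0.2500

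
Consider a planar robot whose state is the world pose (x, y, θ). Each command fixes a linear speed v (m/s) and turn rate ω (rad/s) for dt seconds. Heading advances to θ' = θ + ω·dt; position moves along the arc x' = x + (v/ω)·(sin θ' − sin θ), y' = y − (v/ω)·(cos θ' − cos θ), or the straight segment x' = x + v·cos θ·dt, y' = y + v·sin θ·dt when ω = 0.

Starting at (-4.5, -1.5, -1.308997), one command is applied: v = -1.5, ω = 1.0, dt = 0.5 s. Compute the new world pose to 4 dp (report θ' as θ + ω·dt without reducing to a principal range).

θ' = -1.3090 + 1.0·0.5 = -0.8090
R = v/ω = -1.5/1.0 = -1.5000
x' = -4.5 + -1.5000·(sin -0.8090 − sin -1.3090) = -4.8635
y' = -1.5 − -1.5000·(cos -0.8090 − cos -1.3090) = -0.8529

(-4.8635, -0.8529, -0.8090)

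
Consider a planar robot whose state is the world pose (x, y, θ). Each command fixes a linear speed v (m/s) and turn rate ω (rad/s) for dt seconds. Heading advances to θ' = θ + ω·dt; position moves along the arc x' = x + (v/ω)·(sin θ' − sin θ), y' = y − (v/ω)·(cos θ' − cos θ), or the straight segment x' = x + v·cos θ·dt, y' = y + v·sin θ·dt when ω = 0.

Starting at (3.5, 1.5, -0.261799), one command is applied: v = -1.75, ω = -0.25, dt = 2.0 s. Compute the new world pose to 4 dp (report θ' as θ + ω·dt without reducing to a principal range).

θ' = -0.2618 + -0.25·2.0 = -0.7618
R = v/ω = -1.75/-0.25 = 7.0000
x' = 3.5 + 7.0000·(sin -0.7618 − sin -0.2618) = 0.4802
y' = 1.5 − 7.0000·(cos -0.7618 − cos -0.2618) = 3.1963

(0.4802, 3.1963, -0.7618)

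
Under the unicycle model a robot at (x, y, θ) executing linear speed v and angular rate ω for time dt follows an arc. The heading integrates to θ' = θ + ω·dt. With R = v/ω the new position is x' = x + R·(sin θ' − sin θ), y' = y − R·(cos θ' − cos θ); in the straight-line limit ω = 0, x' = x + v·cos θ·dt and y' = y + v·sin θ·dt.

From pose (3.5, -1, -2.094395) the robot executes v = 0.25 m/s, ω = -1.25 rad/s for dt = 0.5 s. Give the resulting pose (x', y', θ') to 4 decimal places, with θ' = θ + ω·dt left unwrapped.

θ' = -2.0944 + -1.25·0.5 = -2.7194
R = v/ω = 0.25/-1.25 = -0.2000
x' = 3.5 + -0.2000·(sin -2.7194 − sin -2.0944) = 3.4087
y' = -1 − -0.2000·(cos -2.7194 − cos -2.0944) = -1.0824

(3.4087, -1.0824, -2.7194)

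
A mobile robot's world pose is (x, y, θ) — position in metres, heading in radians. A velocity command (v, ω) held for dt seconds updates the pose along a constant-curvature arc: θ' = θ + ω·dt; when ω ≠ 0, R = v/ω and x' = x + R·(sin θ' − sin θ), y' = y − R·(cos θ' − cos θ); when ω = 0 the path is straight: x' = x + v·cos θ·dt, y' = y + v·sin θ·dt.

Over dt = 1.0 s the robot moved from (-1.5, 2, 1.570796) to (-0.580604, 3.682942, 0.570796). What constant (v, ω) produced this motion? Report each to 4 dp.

v = 2.0000, ω = -1.0000

Δθ = 0.570796 − 1.570796 = -1.000000
ω = Δθ/dt = -1.000000/1.0 = -1.0000
R = −Δy/(cos θ' − cos θ) = -2.0000
v = R·ω = -2.0000·-1.0000 = 2.0000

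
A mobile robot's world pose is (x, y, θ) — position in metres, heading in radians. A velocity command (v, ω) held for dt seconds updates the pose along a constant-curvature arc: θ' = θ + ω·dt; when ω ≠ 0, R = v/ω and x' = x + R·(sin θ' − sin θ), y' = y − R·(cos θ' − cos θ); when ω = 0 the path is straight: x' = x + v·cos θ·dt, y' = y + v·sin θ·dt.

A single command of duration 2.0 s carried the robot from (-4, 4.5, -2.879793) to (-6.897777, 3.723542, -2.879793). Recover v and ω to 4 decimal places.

v = 1.5000, ω = 0.0000

Δθ = -2.879793 − -2.879793 = 0.000000
ω = Δθ/dt = 0.000000/2.0 = 0.0000
ω = 0 → v = (Δx·cos θ + Δy·sin θ)/dt = 1.5000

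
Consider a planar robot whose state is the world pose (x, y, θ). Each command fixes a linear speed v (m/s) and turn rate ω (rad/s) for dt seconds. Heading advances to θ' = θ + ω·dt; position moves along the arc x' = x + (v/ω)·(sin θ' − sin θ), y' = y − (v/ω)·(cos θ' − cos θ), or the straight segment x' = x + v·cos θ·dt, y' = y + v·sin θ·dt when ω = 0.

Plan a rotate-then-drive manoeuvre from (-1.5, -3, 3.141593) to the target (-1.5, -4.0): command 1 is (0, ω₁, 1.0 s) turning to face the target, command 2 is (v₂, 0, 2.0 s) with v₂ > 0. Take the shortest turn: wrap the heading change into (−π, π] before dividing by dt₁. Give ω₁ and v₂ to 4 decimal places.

heading to target = atan2(-4−-3, -1.5−-1.5) = -1.5708
Δθ = wrap(-1.5708 − 3.1416) = 1.5708; ω₁ = Δθ/dt₁ = 1.5708
distance = √((-1.5−-1.5)² + (-4−-3)²) = 1.0000; v₂ = distance/dt₂ = 0.5000

ω₁ = 1.5708, v₂ = 0.5000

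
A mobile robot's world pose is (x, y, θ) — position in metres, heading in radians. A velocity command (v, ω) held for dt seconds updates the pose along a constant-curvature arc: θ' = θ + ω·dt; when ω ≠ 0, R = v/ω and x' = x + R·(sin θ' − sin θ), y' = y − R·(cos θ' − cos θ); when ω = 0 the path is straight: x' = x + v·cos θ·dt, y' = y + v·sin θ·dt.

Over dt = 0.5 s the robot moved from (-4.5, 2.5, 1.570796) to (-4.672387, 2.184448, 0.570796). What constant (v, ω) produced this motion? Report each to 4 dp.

Δθ = 0.570796 − 1.570796 = -1.000000
ω = Δθ/dt = -1.000000/0.5 = -2.0000
R = −Δy/(cos θ' − cos θ) = 0.3750
v = R·ω = 0.3750·-2.0000 = -0.7500

v = -0.7500, ω = -2.0000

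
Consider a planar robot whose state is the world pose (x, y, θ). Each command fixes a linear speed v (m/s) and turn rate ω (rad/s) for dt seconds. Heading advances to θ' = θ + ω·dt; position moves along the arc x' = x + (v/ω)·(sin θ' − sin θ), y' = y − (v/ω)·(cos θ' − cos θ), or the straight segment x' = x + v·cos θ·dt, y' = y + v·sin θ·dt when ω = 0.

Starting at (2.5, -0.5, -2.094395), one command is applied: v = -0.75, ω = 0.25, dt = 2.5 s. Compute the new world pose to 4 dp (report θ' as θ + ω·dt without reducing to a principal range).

(2.8865, 1.3037, -1.4694)

θ' = -2.0944 + 0.25·2.5 = -1.4694
R = v/ω = -0.75/0.25 = -3.0000
x' = 2.5 + -3.0000·(sin -1.4694 − sin -2.0944) = 2.8865
y' = -0.5 − -3.0000·(cos -1.4694 − cos -2.0944) = 1.3037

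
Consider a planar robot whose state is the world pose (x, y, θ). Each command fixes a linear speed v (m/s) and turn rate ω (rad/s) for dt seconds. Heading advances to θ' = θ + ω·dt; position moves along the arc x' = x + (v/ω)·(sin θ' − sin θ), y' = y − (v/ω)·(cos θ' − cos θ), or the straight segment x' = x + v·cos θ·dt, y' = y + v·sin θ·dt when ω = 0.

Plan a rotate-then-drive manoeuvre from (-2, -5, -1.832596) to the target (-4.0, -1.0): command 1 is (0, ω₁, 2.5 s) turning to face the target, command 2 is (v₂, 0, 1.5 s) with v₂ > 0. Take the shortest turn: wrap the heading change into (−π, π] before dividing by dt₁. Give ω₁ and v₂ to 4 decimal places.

ω₁ = -0.9665, v₂ = 2.9814

heading to target = atan2(-1−-5, -4−-2) = 2.0344
Δθ = wrap(2.0344 − -1.8326) = -2.4161; ω₁ = Δθ/dt₁ = -0.9665
distance = √((-4−-2)² + (-1−-5)²) = 4.4721; v₂ = distance/dt₂ = 2.9814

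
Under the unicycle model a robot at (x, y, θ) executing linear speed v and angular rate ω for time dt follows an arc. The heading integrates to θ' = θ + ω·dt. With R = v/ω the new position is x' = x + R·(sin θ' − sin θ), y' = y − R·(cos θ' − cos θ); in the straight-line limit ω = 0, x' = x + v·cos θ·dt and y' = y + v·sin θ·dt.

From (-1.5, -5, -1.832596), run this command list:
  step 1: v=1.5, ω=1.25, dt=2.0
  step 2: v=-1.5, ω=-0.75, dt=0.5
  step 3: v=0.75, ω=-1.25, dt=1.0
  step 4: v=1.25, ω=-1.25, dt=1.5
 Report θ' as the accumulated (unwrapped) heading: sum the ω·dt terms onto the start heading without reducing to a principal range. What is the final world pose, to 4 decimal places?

step 1: θ'=0.6674 (R=1.2000) → pose (0.4018, -6.2531, 0.6674)
step 2: θ'=0.2924 (R=2.0000) → pose (-0.2595, -6.5973, 0.2924)
step 3: θ'=-0.9576 (R=-0.6000) → pose (0.4041, -6.8266, -0.9576)
step 4: θ'=-2.8326 (R=-1.0000) → pose (-0.1096, -8.3547, -2.8326)

(-0.1096, -8.3547, -2.8326)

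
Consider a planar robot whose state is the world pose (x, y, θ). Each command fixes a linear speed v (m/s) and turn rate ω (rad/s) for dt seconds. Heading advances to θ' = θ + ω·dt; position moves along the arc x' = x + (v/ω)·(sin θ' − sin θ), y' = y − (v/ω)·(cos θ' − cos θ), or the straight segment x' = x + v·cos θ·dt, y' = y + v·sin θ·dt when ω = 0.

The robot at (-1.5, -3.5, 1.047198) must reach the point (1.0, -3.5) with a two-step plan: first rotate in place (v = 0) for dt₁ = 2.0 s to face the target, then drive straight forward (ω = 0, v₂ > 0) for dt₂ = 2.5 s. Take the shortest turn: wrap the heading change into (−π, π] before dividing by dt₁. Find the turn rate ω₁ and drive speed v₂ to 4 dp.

heading to target = atan2(-3.5−-3.5, 1−-1.5) = 0.0000
Δθ = wrap(0.0000 − 1.0472) = -1.0472; ω₁ = Δθ/dt₁ = -0.5236
distance = √((1−-1.5)² + (-3.5−-3.5)²) = 2.5000; v₂ = distance/dt₂ = 1.0000

ω₁ = -0.5236, v₂ = 1.0000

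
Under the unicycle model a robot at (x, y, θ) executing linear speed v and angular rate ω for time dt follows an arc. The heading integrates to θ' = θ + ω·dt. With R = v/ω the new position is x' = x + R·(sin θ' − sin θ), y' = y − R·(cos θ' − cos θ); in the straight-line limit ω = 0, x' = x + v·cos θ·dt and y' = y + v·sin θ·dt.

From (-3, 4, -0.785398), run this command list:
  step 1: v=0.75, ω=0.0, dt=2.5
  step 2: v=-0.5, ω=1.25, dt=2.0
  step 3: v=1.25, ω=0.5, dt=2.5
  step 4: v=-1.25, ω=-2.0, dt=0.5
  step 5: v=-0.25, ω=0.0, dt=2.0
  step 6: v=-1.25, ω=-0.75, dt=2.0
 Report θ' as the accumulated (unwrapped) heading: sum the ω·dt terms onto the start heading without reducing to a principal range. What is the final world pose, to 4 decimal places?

step 1: θ'=-0.7854 (straight) → pose (-1.6742, 2.6742, -0.7854)
step 2: θ'=1.7146 (R=-0.4000) → pose (-2.3529, 2.3340, 1.7146)
step 3: θ'=2.9646 (R=2.5000) → pose (-4.3869, 4.4367, 2.9646)
step 4: θ'=1.9646 (R=0.6250) → pose (-3.9198, 4.0613, 1.9646)
step 5: θ'=1.9646 (straight) → pose (-3.7279, 3.5995, 1.9646)
step 6: θ'=0.4646 (R=1.6667) → pose (-4.5203, 1.4700, 0.4646)

(-4.5203, 1.4700, 0.4646)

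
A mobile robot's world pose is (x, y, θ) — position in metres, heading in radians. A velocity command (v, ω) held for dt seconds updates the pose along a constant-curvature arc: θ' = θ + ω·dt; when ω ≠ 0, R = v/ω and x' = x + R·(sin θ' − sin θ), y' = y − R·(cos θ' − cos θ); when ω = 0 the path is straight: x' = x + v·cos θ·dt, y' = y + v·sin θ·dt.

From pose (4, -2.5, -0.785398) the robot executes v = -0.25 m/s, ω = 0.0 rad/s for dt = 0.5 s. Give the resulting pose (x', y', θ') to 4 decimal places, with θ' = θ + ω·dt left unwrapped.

θ' = -0.7854 + 0.0·0.5 = -0.7854
ω = 0 → straight: x' = 4 + -0.25·cos(-0.7854)·0.5 = 3.9116
y' = -2.5 + -0.25·sin(-0.7854)·0.5 = -2.4116

(3.9116, -2.4116, -0.7854)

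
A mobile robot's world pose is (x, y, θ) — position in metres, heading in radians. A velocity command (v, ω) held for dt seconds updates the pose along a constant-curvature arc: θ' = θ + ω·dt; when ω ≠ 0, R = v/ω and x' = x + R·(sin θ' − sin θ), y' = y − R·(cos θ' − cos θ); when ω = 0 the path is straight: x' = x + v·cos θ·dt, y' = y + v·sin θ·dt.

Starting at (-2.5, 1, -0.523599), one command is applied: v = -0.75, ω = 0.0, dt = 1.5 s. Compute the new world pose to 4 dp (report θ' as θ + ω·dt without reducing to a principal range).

θ' = -0.5236 + 0.0·1.5 = -0.5236
ω = 0 → straight: x' = -2.5 + -0.75·cos(-0.5236)·1.5 = -3.4743
y' = 1 + -0.75·sin(-0.5236)·1.5 = 1.5625

(-3.4743, 1.5625, -0.5236)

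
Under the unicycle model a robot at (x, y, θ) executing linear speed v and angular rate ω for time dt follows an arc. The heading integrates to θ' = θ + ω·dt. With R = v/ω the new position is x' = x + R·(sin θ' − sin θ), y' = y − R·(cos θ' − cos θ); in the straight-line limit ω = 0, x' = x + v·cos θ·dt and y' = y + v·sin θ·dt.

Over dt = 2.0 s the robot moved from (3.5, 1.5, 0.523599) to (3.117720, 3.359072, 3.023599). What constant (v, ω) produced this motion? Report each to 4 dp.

Δθ = 3.023599 − 0.523599 = 2.500000
ω = Δθ/dt = 2.500000/2.0 = 1.2500
R = −Δy/(cos θ' − cos θ) = 1.0000
v = R·ω = 1.0000·1.2500 = 1.2500

v = 1.2500, ω = 1.2500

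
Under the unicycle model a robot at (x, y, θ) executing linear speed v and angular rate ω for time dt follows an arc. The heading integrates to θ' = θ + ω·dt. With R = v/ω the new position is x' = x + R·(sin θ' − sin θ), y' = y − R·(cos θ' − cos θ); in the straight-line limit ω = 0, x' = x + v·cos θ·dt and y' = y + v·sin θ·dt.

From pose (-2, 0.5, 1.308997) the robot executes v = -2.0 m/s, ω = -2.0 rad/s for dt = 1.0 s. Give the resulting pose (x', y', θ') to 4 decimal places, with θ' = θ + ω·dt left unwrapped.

(-3.6032, -0.0118, -0.6910)

θ' = 1.3090 + -2.0·1.0 = -0.6910
R = v/ω = -2.0/-2.0 = 1.0000
x' = -2 + 1.0000·(sin -0.6910 − sin 1.3090) = -3.6032
y' = 0.5 − 1.0000·(cos -0.6910 − cos 1.3090) = -0.0118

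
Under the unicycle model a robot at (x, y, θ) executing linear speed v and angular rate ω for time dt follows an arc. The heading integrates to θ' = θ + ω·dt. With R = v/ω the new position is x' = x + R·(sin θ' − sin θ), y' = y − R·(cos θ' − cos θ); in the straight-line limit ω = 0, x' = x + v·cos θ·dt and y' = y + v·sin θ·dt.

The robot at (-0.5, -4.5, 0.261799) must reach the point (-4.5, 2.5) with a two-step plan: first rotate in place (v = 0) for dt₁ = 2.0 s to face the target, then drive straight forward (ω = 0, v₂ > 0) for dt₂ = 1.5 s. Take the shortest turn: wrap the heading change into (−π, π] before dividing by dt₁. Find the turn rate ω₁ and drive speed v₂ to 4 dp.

heading to target = atan2(2.5−-4.5, -4.5−-0.5) = 2.0899
Δθ = wrap(2.0899 − 0.2618) = 1.8281; ω₁ = Δθ/dt₁ = 0.9141
distance = √((-4.5−-0.5)² + (2.5−-4.5)²) = 8.0623; v₂ = distance/dt₂ = 5.3748

ω₁ = 0.9141, v₂ = 5.3748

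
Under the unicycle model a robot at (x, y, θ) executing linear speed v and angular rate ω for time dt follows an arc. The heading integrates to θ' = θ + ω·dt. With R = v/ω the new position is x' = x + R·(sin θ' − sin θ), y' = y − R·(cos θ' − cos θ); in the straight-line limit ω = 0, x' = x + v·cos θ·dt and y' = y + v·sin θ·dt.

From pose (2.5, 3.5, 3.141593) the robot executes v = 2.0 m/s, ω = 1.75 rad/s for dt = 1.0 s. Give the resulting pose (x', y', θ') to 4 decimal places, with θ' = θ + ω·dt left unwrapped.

θ' = 3.1416 + 1.75·1.0 = 4.8916
R = v/ω = 2.0/1.75 = 1.1429
x' = 2.5 + 1.1429·(sin 4.8916 − sin 3.1416) = 1.3754
y' = 3.5 − 1.1429·(cos 4.8916 − cos 3.1416) = 2.1534

(1.3754, 2.1534, 4.8916)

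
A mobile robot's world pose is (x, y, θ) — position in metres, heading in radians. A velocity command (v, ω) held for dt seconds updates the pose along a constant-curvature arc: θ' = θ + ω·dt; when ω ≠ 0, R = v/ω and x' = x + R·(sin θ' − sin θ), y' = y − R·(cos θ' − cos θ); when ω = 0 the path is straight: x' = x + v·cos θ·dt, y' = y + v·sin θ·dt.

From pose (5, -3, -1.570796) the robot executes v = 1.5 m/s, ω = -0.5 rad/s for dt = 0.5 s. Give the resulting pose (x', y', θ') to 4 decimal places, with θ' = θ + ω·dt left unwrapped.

θ' = -1.5708 + -0.5·0.5 = -1.8208
R = v/ω = 1.5/-0.5 = -3.0000
x' = 5 + -3.0000·(sin -1.8208 − sin -1.5708) = 4.9067
y' = -3 − -3.0000·(cos -1.8208 − cos -1.5708) = -3.7422

(4.9067, -3.7422, -1.8208)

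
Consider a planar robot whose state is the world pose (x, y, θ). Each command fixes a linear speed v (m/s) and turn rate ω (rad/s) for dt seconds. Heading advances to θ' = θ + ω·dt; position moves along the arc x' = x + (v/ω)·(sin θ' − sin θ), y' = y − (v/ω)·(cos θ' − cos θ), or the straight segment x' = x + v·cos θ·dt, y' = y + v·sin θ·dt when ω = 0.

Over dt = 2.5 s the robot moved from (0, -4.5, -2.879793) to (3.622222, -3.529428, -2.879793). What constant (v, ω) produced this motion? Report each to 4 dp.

Δθ = -2.879793 − -2.879793 = 0.000000
ω = Δθ/dt = 0.000000/2.5 = 0.0000
ω = 0 → v = (Δx·cos θ + Δy·sin θ)/dt = -1.5000

v = -1.5000, ω = 0.0000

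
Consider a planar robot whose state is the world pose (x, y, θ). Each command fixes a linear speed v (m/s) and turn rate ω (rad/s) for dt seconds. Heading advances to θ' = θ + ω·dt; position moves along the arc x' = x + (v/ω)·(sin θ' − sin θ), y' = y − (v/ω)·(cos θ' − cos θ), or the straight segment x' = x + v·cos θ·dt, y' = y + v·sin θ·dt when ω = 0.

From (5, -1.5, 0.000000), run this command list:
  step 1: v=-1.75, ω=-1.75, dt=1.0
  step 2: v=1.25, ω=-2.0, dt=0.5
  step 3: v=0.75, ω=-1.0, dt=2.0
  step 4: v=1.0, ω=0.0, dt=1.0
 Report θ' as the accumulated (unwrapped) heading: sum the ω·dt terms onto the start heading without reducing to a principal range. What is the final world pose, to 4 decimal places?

(2.6414, 0.9327, -4.7500)

step 1: θ'=-1.7500 (R=1.0000) → pose (4.0160, -0.3218, -1.7500)
step 2: θ'=-2.7500 (R=-0.6250) → pose (3.6396, -0.7880, -2.7500)
step 3: θ'=-4.7500 (R=-0.7500) → pose (2.6038, -0.0666, -4.7500)
step 4: θ'=-4.7500 (straight) → pose (2.6414, 0.9327, -4.7500)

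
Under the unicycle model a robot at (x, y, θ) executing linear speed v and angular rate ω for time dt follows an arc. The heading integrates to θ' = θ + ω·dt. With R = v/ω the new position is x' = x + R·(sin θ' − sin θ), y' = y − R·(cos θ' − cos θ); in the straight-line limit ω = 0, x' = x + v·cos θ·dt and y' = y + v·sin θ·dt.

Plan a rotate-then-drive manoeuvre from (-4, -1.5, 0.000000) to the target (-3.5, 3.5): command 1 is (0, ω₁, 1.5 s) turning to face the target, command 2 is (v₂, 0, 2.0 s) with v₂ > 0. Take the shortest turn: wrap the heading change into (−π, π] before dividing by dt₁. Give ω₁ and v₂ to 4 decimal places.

heading to target = atan2(3.5−-1.5, -3.5−-4) = 1.4711
Δθ = wrap(1.4711 − 0.0000) = 1.4711; ω₁ = Δθ/dt₁ = 0.9808
distance = √((-3.5−-4)² + (3.5−-1.5)²) = 5.0249; v₂ = distance/dt₂ = 2.5125

ω₁ = 0.9808, v₂ = 2.5125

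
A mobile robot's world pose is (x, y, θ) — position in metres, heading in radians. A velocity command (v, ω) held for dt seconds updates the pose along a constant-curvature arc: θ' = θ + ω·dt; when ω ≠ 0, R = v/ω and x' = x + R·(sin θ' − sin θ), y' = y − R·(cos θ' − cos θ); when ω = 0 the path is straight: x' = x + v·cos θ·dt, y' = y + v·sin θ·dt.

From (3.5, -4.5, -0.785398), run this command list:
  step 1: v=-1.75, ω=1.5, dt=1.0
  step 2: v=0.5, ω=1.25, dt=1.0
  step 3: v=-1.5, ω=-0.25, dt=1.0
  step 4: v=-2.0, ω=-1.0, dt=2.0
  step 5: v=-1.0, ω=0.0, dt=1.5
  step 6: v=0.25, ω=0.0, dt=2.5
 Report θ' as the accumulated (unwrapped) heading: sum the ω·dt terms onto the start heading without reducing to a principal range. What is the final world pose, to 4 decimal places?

step 1: θ'=0.7146 (R=-1.1667) → pose (1.9105, -4.4437, 0.7146)
step 2: θ'=1.9646 (R=0.4000) → pose (2.0178, -3.9881, 1.9646)
step 3: θ'=1.7146 (R=6.0000) → pose (2.4151, -5.4305, 1.7146)
step 4: θ'=-0.2854 (R=2.0000) → pose (-0.1273, -7.6362, -0.2854)
step 5: θ'=-0.2854 (straight) → pose (-1.5667, -7.2139, -0.2854)
step 6: θ'=-0.2854 (straight) → pose (-0.9669, -7.3898, -0.2854)

(-0.9669, -7.3898, -0.2854)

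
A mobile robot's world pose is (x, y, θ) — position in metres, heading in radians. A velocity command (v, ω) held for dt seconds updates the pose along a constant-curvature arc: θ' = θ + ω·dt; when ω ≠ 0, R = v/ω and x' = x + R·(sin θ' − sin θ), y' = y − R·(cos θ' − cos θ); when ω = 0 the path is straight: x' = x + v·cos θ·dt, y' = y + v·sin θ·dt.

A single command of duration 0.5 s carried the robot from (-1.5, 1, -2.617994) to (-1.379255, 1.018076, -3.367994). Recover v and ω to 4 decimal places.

v = -0.2500, ω = -1.5000

Δθ = -3.367994 − -2.617994 = -0.750000
ω = Δθ/dt = -0.750000/0.5 = -1.5000
R = Δx/(sin θ' − sin θ) = 0.1667
v = R·ω = 0.1667·-1.5000 = -0.2500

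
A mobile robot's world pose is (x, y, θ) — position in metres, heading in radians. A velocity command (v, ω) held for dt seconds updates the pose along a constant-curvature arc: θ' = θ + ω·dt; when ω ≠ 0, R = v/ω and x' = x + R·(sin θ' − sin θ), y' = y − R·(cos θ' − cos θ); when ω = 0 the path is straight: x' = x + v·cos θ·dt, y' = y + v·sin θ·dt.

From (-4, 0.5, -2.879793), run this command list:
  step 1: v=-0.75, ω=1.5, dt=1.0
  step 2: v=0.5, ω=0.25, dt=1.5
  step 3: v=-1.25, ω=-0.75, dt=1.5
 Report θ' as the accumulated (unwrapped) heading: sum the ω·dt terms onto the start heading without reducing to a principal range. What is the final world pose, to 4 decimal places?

step 1: θ'=-1.3798 (R=-0.5000) → pose (-3.6385, 1.0779, -1.3798)
step 2: θ'=-1.0048 (R=2.0000) → pose (-3.3630, 0.3850, -1.0048)
step 3: θ'=-2.1298 (R=1.6667) → pose (-3.3692, 2.1627, -2.1298)

(-3.3692, 2.1627, -2.1298)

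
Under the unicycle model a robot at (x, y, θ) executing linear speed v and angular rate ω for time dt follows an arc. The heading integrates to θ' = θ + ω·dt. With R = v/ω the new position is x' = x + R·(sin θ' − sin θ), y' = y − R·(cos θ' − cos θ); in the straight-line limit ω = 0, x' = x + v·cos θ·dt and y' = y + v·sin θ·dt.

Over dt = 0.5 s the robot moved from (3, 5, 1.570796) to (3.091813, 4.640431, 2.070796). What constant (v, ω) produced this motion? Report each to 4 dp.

v = -0.7500, ω = 1.0000

Δθ = 2.070796 − 1.570796 = 0.500000
ω = Δθ/dt = 0.500000/0.5 = 1.0000
R = −Δy/(cos θ' − cos θ) = -0.7500
v = R·ω = -0.7500·1.0000 = -0.7500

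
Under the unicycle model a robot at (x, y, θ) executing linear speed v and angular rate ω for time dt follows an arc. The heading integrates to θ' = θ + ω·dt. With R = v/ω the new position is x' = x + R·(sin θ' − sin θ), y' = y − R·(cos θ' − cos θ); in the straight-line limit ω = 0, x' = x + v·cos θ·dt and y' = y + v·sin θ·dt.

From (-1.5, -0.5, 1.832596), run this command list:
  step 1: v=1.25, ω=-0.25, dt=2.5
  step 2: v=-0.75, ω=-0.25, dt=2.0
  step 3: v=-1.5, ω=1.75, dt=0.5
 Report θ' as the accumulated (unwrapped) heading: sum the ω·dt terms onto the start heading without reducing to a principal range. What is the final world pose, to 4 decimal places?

step 1: θ'=1.2076 (R=-5.0000) → pose (-1.3442, 2.5704, 1.2076)
step 2: θ'=0.7076 (R=3.0000) → pose (-2.1985, 1.3565, 0.7076)
step 3: θ'=1.5826 (R=-0.8571) → pose (-2.4984, 0.6950, 1.5826)

(-2.4984, 0.6950, 1.5826)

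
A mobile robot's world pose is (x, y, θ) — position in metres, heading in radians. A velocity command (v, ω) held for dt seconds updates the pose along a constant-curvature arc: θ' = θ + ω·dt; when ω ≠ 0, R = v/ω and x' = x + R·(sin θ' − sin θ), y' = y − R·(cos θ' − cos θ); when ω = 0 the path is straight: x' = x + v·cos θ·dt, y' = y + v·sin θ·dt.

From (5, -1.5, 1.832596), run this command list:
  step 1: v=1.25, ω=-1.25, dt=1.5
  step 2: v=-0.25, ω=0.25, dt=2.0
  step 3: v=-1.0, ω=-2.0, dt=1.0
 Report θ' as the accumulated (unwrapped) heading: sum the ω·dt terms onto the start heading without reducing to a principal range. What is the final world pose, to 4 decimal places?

(4.8034, 0.0903, -1.5424)

step 1: θ'=-0.0424 (R=-1.0000) → pose (6.0083, -0.2421, -0.0424)
step 2: θ'=0.4576 (R=-1.0000) → pose (5.5241, -0.3441, 0.4576)
step 3: θ'=-1.5424 (R=0.5000) → pose (4.8034, 0.0903, -1.5424)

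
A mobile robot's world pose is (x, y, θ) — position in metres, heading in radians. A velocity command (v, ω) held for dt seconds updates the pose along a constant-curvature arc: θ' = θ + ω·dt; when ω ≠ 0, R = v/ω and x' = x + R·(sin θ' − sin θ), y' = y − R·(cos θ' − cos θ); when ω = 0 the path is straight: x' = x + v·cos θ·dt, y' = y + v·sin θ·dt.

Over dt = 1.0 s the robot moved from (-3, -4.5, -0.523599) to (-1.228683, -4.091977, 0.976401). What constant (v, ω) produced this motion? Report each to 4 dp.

Δθ = 0.976401 − -0.523599 = 1.500000
ω = Δθ/dt = 1.500000/1.0 = 1.5000
R = Δx/(sin θ' − sin θ) = 1.3333
v = R·ω = 1.3333·1.5000 = 2.0000

v = 2.0000, ω = 1.5000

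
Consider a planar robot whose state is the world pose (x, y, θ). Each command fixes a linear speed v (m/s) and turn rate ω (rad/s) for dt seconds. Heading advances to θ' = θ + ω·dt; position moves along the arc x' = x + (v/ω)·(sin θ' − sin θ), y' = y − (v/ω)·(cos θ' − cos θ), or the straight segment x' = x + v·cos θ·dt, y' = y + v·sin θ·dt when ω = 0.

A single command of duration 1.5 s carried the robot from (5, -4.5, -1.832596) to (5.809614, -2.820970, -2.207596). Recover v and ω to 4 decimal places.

Δθ = -2.207596 − -1.832596 = -0.375000
ω = Δθ/dt = -0.375000/1.5 = -0.2500
R = −Δy/(cos θ' − cos θ) = 5.0000
v = R·ω = 5.0000·-0.2500 = -1.2500

v = -1.2500, ω = -0.2500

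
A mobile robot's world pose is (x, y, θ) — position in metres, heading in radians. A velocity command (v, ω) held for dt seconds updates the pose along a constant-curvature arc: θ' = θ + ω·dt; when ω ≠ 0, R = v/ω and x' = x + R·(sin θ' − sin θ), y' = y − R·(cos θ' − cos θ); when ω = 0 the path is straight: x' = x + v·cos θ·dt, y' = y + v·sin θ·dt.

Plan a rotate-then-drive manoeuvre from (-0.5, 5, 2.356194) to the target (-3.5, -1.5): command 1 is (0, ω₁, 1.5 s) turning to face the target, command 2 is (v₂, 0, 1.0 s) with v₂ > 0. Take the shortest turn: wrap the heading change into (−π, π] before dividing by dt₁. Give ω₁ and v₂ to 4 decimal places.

ω₁ = 1.2825, v₂ = 7.1589

heading to target = atan2(-1.5−5, -3.5−-0.5) = -2.0032
Δθ = wrap(-2.0032 − 2.3562) = 1.9238; ω₁ = Δθ/dt₁ = 1.2825
distance = √((-3.5−-0.5)² + (-1.5−5)²) = 7.1589; v₂ = distance/dt₂ = 7.1589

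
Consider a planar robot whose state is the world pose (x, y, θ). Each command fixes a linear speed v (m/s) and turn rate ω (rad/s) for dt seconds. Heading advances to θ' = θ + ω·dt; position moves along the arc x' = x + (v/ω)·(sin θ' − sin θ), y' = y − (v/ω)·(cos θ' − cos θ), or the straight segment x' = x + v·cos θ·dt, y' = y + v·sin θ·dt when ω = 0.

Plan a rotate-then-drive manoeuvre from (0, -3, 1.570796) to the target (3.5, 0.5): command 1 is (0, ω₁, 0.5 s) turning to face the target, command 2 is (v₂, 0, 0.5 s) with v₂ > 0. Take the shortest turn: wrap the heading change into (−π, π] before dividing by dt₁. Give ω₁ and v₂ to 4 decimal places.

ω₁ = -1.5708, v₂ = 9.8995

heading to target = atan2(0.5−-3, 3.5−0) = 0.7854
Δθ = wrap(0.7854 − 1.5708) = -0.7854; ω₁ = Δθ/dt₁ = -1.5708
distance = √((3.5−0)² + (0.5−-3)²) = 4.9497; v₂ = distance/dt₂ = 9.8995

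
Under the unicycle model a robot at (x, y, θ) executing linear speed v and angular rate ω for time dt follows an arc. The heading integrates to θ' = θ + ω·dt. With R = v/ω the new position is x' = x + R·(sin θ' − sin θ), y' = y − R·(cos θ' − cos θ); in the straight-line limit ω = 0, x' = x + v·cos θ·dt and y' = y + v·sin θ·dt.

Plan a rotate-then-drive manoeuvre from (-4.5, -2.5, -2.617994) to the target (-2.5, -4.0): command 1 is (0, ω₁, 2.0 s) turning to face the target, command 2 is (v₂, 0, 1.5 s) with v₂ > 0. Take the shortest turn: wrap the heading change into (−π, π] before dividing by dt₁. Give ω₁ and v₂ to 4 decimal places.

ω₁ = 0.9872, v₂ = 1.6667

heading to target = atan2(-4−-2.5, -2.5−-4.5) = -0.6435
Δθ = wrap(-0.6435 − -2.6180) = 1.9745; ω₁ = Δθ/dt₁ = 0.9872
distance = √((-2.5−-4.5)² + (-4−-2.5)²) = 2.5000; v₂ = distance/dt₂ = 1.6667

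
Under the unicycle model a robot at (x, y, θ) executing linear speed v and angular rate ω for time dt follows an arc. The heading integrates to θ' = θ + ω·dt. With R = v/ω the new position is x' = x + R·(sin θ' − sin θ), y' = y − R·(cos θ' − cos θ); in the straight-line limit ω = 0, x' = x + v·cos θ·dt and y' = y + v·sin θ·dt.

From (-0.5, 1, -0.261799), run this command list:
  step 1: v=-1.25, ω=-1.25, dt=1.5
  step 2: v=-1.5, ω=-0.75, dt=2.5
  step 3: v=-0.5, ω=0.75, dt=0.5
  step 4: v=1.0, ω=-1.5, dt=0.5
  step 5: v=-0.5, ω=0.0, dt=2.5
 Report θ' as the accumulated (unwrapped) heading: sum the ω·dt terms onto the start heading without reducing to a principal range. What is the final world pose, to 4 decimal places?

(2.4096, 1.7512, -4.3868)

step 1: θ'=-2.1368 (R=1.0000) → pose (-1.0852, 2.5022, -2.1368)
step 2: θ'=-4.0118 (R=2.0000) → pose (2.1318, 2.7190, -4.0118)
step 3: θ'=-3.6368 (R=-0.6667) → pose (2.3246, 2.5622, -3.6368)
step 4: θ'=-4.3868 (R=-0.6667) → pose (2.0098, 2.9355, -4.3868)
step 5: θ'=-4.3868 (straight) → pose (2.4096, 1.7512, -4.3868)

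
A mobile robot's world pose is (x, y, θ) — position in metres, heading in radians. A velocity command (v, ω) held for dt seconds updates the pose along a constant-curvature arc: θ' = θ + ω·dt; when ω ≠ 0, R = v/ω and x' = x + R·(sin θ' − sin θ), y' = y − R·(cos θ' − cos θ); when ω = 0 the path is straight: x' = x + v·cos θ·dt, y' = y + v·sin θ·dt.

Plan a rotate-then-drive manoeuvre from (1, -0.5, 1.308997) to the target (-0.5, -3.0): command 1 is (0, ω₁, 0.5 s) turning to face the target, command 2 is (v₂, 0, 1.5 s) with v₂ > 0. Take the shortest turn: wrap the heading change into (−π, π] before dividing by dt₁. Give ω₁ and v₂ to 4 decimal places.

heading to target = atan2(-3−-0.5, -0.5−1) = -2.1112
Δθ = wrap(-2.1112 − 1.3090) = 2.8630; ω₁ = Δθ/dt₁ = 5.7259
distance = √((-0.5−1)² + (-3−-0.5)²) = 2.9155; v₂ = distance/dt₂ = 1.9437

ω₁ = 5.7259, v₂ = 1.9437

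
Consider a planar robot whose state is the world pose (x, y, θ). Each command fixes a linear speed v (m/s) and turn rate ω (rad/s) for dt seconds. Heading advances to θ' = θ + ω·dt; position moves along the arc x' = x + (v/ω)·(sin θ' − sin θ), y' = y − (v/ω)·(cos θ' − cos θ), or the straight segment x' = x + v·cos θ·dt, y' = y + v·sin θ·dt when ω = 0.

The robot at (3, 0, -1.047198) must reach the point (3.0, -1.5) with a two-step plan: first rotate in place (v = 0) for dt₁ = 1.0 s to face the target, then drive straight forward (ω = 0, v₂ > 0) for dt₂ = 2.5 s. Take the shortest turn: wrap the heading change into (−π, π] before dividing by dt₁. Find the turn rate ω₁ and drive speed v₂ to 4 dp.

ω₁ = -0.5236, v₂ = 0.6000

heading to target = atan2(-1.5−0, 3−3) = -1.5708
Δθ = wrap(-1.5708 − -1.0472) = -0.5236; ω₁ = Δθ/dt₁ = -0.5236
distance = √((3−3)² + (-1.5−0)²) = 1.5000; v₂ = distance/dt₂ = 0.6000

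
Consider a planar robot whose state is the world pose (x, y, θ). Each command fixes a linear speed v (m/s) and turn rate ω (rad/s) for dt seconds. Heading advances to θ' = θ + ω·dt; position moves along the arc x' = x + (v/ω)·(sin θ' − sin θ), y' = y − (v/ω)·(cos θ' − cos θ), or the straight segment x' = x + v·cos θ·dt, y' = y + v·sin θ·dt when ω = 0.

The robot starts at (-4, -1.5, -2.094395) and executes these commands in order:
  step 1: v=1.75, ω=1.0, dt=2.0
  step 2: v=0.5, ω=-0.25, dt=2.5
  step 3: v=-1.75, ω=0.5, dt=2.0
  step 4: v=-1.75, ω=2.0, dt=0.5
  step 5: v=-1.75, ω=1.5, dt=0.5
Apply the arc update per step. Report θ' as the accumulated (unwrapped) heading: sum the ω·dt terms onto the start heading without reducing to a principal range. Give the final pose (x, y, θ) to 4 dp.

(-5.3193, -5.3155, 2.0306)

step 1: θ'=-0.0944 (R=1.7500) → pose (-2.6494, -4.1172, -0.0944)
step 2: θ'=-0.7194 (R=-2.0000) → pose (-1.5201, -4.6039, -0.7194)
step 3: θ'=0.2806 (R=-3.5000) → pose (-4.7956, -3.8735, 0.2806)
step 4: θ'=1.2806 (R=-0.8750) → pose (-5.3917, -4.4639, 1.2806)
step 5: θ'=2.0306 (R=-1.1667) → pose (-5.3193, -5.3155, 2.0306)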